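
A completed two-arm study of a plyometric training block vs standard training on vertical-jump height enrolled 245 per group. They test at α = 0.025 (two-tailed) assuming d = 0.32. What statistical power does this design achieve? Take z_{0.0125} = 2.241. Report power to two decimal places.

For two equal groups, power = Φ(d·√(n/2) − z_{α/2}).
d·√(n/2) = 0.32 × √(245/2) = 0.32 × 11.068 = 3.542.
z_β = 3.542 − 2.241 = 1.301.
Power = Φ(1.301) = 0.903.

power ≈ 0.90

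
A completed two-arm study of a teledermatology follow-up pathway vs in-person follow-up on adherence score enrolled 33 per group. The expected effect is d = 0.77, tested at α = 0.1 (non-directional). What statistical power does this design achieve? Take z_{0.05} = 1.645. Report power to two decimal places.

For two equal groups, power = Φ(d·√(n/2) − z_{α/2}).
d·√(n/2) = 0.77 × √(33/2) = 0.77 × 4.062 = 3.128.
z_β = 3.128 − 1.645 = 1.483.
Power = Φ(1.483) = 0.931.

power ≈ 0.93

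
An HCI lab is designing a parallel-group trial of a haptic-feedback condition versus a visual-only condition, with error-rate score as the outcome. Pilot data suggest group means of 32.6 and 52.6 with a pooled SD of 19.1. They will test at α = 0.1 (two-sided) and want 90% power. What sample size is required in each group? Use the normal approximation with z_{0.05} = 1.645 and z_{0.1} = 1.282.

Cohen's d = |M₁ − M₂| / SD_pooled = |32.6 − 52.6| / 19.1 = 20.0 / 19.1 = 1.047.
For two independent groups with equal n: n = 2·((z_{α/2} + z_β) / d)².
z_{α/2} + z_β = 1.645 + 1.282 = 2.927.
n = 2 × (2.927 / 1.047)² = 2 × 2.796² = 2 × 7.82 = 15.6.
Round up to the next whole participant.

n = 16 per group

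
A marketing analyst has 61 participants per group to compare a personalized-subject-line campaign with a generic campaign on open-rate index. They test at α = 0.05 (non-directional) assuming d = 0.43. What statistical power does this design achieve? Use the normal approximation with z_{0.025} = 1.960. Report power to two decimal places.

power ≈ 0.66

For two equal groups, power = Φ(d·√(n/2) − z_{α/2}).
d·√(n/2) = 0.43 × √(61/2) = 0.43 × 5.523 = 2.375.
z_β = 2.375 − 1.960 = 0.415.
Power = Φ(0.415) = 0.661.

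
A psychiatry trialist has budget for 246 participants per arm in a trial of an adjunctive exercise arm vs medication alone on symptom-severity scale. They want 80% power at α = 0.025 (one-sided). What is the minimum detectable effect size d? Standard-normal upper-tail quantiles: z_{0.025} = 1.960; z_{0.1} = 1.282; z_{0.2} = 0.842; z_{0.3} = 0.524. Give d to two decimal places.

For two independent groups of n = 246 each: d_min = (z_{α} + z_β)·√(2/n).
z-sum = 1.960 + 0.842 = 2.802.
d_min = 2.802 × √(2/246) = 2.802 × 0.0902 = 0.253.

d_min ≈ 0.25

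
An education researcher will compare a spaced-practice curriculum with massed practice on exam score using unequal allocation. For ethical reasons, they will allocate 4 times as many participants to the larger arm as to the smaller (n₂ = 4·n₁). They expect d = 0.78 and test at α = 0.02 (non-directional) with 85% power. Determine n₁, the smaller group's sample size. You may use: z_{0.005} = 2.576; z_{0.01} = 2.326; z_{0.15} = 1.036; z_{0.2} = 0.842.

n₁ = 24

With allocation ratio k = n₂/n₁ = 4, Var(x̄₁−x̄₂) = σ²(1/n₁ + 1/(k·n₁)) = σ²·(k+1)/(k·n₁).
So n₁ = (1 + 1/k)·((z_{α/2} + z_β)/d)² = 1.250 × (3.362/0.78)².
n₁ = 1.250 × 18.58 = 23.2.
Round up: n₁ = 24, giving n₂ = 4 × 24 = 96.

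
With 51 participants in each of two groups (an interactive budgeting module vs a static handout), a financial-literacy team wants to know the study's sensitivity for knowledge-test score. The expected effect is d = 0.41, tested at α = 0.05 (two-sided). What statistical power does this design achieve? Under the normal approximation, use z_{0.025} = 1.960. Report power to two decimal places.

For two equal groups, power = Φ(d·√(n/2) − z_{α/2}).
d·√(n/2) = 0.41 × √(51/2) = 0.41 × 5.050 = 2.070.
z_β = 2.070 − 1.960 = 0.110.
Power = Φ(0.110) = 0.544.

power ≈ 0.54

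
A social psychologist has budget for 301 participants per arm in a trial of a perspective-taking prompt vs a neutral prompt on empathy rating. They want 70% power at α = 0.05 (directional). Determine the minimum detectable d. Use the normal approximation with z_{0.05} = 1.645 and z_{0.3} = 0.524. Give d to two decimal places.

For two independent groups of n = 301 each: d_min = (z_{α} + z_β)·√(2/n).
z-sum = 1.645 + 0.524 = 2.169.
d_min = 2.169 × √(2/301) = 2.169 × 0.0815 = 0.177.

d_min ≈ 0.18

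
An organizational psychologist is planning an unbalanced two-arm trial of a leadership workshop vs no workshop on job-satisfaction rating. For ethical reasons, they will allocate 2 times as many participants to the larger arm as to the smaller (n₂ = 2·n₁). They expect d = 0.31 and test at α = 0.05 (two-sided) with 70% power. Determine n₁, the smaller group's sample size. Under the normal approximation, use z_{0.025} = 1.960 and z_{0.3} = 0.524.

n₁ = 97

With allocation ratio k = n₂/n₁ = 2, Var(x̄₁−x̄₂) = σ²(1/n₁ + 1/(k·n₁)) = σ²·(k+1)/(k·n₁).
So n₁ = (1 + 1/k)·((z_{α/2} + z_β)/d)² = 1.500 × (2.484/0.31)².
n₁ = 1.500 × 64.21 = 96.3.
Round up: n₁ = 97, giving n₂ = 2 × 97 = 194.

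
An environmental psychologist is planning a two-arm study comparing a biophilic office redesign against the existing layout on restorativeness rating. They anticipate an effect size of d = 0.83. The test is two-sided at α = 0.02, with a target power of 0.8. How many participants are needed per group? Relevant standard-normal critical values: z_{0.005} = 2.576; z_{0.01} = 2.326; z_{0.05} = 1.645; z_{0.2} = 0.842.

n = 30 per group

For two independent groups with equal n: n = 2·((z_{α/2} + z_β) / d)².
z_{α/2} + z_β = 2.326 + 0.842 = 3.168.
n = 2 × (3.168 / 0.83)² = 2 × 3.817² = 2 × 14.57 = 29.1.
Round up to the next whole participant.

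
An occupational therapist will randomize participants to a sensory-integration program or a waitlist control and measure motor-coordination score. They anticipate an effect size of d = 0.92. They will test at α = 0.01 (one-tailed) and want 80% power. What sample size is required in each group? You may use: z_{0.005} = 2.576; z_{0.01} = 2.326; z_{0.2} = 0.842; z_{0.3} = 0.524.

For two independent groups with equal n: n = 2·((z_{α} + z_β) / d)².
z_{α} + z_β = 2.326 + 0.842 = 3.168.
n = 2 × (3.168 / 0.92)² = 2 × 3.443² = 2 × 11.86 = 23.7.
Round up to the next whole participant.

n = 24 per group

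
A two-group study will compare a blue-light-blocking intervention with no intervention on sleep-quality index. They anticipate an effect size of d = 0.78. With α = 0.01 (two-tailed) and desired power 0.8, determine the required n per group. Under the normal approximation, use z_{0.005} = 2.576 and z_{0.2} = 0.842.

n = 39 per group

For two independent groups with equal n: n = 2·((z_{α/2} + z_β) / d)².
z_{α/2} + z_β = 2.576 + 0.842 = 3.418.
n = 2 × (3.418 / 0.78)² = 2 × 4.382² = 2 × 19.20 = 38.4.
Round up to the next whole participant.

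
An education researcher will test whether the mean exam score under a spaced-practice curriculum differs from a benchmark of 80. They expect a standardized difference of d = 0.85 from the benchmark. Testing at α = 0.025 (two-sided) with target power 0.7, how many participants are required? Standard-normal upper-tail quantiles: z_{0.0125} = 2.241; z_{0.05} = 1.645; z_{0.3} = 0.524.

n = 11

For a one-sample test: n = ((z_{α/2} + z_β) / d)².
z_{α/2} + z_β = 2.241 + 0.524 = 2.765.
n = (2.765 / 0.85)² = 3.253² = 10.58.
Round up.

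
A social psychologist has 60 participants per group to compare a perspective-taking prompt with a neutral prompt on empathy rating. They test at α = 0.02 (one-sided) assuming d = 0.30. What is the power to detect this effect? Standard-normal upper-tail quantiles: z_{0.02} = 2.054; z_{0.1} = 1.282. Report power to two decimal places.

For two equal groups, power = Φ(d·√(n/2) − z_{α}).
d·√(n/2) = 0.30 × √(60/2) = 0.30 × 5.477 = 1.643.
z_β = 1.643 − 2.054 = -0.411.
Power = Φ(-0.411) = 0.341.

power ≈ 0.34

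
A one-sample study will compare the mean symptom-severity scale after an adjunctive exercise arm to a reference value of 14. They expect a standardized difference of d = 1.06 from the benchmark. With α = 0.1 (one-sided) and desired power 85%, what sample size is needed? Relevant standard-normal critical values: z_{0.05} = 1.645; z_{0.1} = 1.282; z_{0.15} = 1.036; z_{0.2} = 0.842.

n = 5

For a one-sample test: n = ((z_{α} + z_β) / d)².
z_{α} + z_β = 1.282 + 1.036 = 2.318.
n = (2.318 / 1.06)² = 2.187² = 4.78.
Round up.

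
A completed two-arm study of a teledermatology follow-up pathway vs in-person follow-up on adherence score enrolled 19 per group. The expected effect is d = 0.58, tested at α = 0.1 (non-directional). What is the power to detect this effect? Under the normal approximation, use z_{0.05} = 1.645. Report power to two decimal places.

For two equal groups, power = Φ(d·√(n/2) − z_{α/2}).
d·√(n/2) = 0.58 × √(19/2) = 0.58 × 3.082 = 1.788.
z_β = 1.788 − 1.645 = 0.143.
Power = Φ(0.143) = 0.557.

power ≈ 0.56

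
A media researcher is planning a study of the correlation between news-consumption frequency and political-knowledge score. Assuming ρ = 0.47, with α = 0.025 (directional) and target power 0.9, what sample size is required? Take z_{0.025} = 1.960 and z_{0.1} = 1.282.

n = 44

Fisher's z: C = ½·ln((1+r)/(1−r)) = ½·ln(2.7736) = 0.5101.
n = ((z_{α} + z_β)/C)² + 3.
(1.960 + 1.282) / 0.5101 = 3.242 / 0.5101 = 6.356.
n = 6.356² + 3 = 40.39 + 3 = 43.4.
Round up.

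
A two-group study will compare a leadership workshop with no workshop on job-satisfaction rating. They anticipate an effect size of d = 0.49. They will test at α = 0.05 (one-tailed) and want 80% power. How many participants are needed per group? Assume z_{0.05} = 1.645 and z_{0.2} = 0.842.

n = 52 per group

For two independent groups with equal n: n = 2·((z_{α} + z_β) / d)².
z_{α} + z_β = 1.645 + 0.842 = 2.487.
n = 2 × (2.487 / 0.49)² = 2 × 5.076² = 2 × 25.76 = 51.5.
Round up to the next whole participant.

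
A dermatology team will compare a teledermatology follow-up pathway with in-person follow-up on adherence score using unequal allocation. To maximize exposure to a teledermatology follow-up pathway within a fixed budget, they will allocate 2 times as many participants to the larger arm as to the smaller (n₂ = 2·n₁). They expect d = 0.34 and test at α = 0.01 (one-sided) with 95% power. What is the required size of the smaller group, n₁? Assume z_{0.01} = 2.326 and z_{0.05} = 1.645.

With allocation ratio k = n₂/n₁ = 2, Var(x̄₁−x̄₂) = σ²(1/n₁ + 1/(k·n₁)) = σ²·(k+1)/(k·n₁).
So n₁ = (1 + 1/k)·((z_{α} + z_β)/d)² = 1.500 × (3.971/0.34)².
n₁ = 1.500 × 136.41 = 204.6.
Round up: n₁ = 205, giving n₂ = 2 × 205 = 410.

n₁ = 205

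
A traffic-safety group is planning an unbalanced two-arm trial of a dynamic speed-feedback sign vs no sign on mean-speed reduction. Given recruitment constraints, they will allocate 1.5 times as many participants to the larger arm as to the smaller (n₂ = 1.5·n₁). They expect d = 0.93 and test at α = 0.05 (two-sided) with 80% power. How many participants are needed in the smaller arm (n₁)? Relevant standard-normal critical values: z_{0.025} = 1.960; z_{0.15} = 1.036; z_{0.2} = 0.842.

n₁ = 16

With allocation ratio k = n₂/n₁ = 1.5, Var(x̄₁−x̄₂) = σ²(1/n₁ + 1/(k·n₁)) = σ²·(k+1)/(k·n₁).
So n₁ = (1 + 1/k)·((z_{α/2} + z_β)/d)² = 1.667 × (2.802/0.93)².
n₁ = 1.667 × 9.08 = 15.1.
Round up: n₁ = 16, giving n₂ = 1.5 × 16 = 24.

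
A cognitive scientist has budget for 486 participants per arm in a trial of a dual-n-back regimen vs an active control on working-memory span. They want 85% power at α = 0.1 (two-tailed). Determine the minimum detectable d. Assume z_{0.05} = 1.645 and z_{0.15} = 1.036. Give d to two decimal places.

d_min ≈ 0.17

For two independent groups of n = 486 each: d_min = (z_{α/2} + z_β)·√(2/n).
z-sum = 1.645 + 1.036 = 2.681.
d_min = 2.681 × √(2/486) = 2.681 × 0.0642 = 0.172.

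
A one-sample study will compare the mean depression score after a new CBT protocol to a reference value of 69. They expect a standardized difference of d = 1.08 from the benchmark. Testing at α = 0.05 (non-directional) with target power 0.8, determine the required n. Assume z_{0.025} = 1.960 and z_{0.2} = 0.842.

n = 7

For a one-sample test: n = ((z_{α/2} + z_β) / d)².
z_{α/2} + z_β = 1.960 + 0.842 = 2.802.
n = (2.802 / 1.08)² = 2.594² = 6.73.
Round up.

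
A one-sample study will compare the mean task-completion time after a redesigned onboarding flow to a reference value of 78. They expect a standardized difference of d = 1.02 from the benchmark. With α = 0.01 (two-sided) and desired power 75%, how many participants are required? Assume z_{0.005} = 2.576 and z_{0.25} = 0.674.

For a one-sample test: n = ((z_{α/2} + z_β) / d)².
z_{α/2} + z_β = 2.576 + 0.674 = 3.250.
n = (3.250 / 1.02)² = 3.186² = 10.15.
Round up.

n = 11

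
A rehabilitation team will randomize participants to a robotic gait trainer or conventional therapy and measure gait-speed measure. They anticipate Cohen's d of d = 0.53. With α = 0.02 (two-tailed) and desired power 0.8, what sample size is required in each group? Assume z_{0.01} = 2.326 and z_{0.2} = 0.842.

n = 72 per group

For two independent groups with equal n: n = 2·((z_{α/2} + z_β) / d)².
z_{α/2} + z_β = 2.326 + 0.842 = 3.168.
n = 2 × (3.168 / 0.53)² = 2 × 5.977² = 2 × 35.73 = 71.5.
Round up to the next whole participant.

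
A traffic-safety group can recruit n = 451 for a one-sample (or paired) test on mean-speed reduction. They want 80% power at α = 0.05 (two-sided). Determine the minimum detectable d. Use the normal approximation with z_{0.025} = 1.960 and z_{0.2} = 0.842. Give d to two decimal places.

For a single sample (or paired design) of n = 451: d_min = (z_{α/2} + z_β)/√n.
z-sum = 1.960 + 0.842 = 2.802.
d_min = 2.802 / √451 = 2.802 / 21.237 = 0.132.

d_min ≈ 0.13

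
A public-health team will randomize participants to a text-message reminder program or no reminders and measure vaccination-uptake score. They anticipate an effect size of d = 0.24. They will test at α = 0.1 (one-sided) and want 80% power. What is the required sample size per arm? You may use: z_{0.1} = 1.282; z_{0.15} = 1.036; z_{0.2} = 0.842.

For two independent groups with equal n: n = 2·((z_{α} + z_β) / d)².
z_{α} + z_β = 1.282 + 0.842 = 2.124.
n = 2 × (2.124 / 0.24)² = 2 × 8.850² = 2 × 78.32 = 156.6.
Round up to the next whole participant.

n = 157 per group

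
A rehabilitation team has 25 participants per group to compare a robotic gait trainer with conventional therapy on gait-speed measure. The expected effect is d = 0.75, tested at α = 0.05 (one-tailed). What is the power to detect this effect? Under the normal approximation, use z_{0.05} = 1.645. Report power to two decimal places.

power ≈ 0.84

For two equal groups, power = Φ(d·√(n/2) − z_{α}).
d·√(n/2) = 0.75 × √(25/2) = 0.75 × 3.536 = 2.652.
z_β = 2.652 − 1.645 = 1.007.
Power = Φ(1.007) = 0.843.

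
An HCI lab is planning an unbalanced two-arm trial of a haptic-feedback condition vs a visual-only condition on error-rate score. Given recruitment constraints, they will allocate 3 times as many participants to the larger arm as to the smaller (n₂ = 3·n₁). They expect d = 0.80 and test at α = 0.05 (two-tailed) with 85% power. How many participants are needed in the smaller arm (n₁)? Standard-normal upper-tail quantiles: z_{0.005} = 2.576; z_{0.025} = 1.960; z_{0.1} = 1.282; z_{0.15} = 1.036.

n₁ = 19

With allocation ratio k = n₂/n₁ = 3, Var(x̄₁−x̄₂) = σ²(1/n₁ + 1/(k·n₁)) = σ²·(k+1)/(k·n₁).
So n₁ = (1 + 1/k)·((z_{α/2} + z_β)/d)² = 1.333 × (2.996/0.80)².
n₁ = 1.333 × 14.03 = 18.7.
Round up: n₁ = 19, giving n₂ = 3 × 19 = 57.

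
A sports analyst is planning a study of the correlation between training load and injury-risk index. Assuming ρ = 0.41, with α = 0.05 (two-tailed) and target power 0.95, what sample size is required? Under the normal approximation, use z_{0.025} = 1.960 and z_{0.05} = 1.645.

n = 72

Fisher's z: C = ½·ln((1+r)/(1−r)) = ½·ln(2.3898) = 0.4356.
n = ((z_{α/2} + z_β)/C)² + 3.
(1.960 + 1.645) / 0.4356 = 3.605 / 0.4356 = 8.276.
n = 8.276² + 3 = 68.49 + 3 = 71.5.
Round up.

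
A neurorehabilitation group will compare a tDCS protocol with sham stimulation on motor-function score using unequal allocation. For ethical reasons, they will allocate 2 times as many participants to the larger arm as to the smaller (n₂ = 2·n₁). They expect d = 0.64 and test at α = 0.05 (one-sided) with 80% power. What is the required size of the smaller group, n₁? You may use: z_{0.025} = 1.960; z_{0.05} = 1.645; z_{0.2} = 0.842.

n₁ = 23

With allocation ratio k = n₂/n₁ = 2, Var(x̄₁−x̄₂) = σ²(1/n₁ + 1/(k·n₁)) = σ²·(k+1)/(k·n₁).
So n₁ = (1 + 1/k)·((z_{α} + z_β)/d)² = 1.500 × (2.487/0.64)².
n₁ = 1.500 × 15.10 = 22.7.
Round up: n₁ = 23, giving n₂ = 2 × 23 = 46.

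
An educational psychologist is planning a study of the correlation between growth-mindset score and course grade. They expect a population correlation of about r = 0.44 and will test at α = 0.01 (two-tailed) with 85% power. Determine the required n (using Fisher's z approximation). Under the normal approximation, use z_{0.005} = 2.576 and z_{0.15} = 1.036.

n = 62

Fisher's z: C = ½·ln((1+r)/(1−r)) = ½·ln(2.5714) = 0.4722.
n = ((z_{α/2} + z_β)/C)² + 3.
(2.576 + 1.036) / 0.4722 = 3.612 / 0.4722 = 7.649.
n = 7.649² + 3 = 58.51 + 3 = 61.5.
Round up.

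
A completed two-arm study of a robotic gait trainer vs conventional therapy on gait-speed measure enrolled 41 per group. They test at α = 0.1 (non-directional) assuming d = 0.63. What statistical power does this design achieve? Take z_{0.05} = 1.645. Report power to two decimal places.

power ≈ 0.89

For two equal groups, power = Φ(d·√(n/2) − z_{α/2}).
d·√(n/2) = 0.63 × √(41/2) = 0.63 × 4.528 = 2.852.
z_β = 2.852 − 1.645 = 1.207.
Power = Φ(1.207) = 0.886.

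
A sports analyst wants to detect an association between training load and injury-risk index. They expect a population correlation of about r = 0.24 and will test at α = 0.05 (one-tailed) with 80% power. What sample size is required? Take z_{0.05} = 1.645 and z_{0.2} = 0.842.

Fisher's z: C = ½·ln((1+r)/(1−r)) = ½·ln(1.6316) = 0.2448.
n = ((z_{α} + z_β)/C)² + 3.
(1.645 + 0.842) / 0.2448 = 2.487 / 0.2448 = 10.159.
n = 10.159² + 3 = 103.21 + 3 = 106.2.
Round up.

n = 107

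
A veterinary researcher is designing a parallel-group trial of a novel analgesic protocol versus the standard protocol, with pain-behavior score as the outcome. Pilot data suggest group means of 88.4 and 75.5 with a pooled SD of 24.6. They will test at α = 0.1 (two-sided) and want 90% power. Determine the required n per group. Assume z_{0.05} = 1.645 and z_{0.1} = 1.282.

n = 63 per group

Cohen's d = |M₁ − M₂| / SD_pooled = |88.4 − 75.5| / 24.6 = 12.9 / 24.6 = 0.524.
For two independent groups with equal n: n = 2·((z_{α/2} + z_β) / d)².
z_{α/2} + z_β = 1.645 + 1.282 = 2.927.
n = 2 × (2.927 / 0.524)² = 2 × 5.586² = 2 × 31.20 = 62.4.
Round up to the next whole participant.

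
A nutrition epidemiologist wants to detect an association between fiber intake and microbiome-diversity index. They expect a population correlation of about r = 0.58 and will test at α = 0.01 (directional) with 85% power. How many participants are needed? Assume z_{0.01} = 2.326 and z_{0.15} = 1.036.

n = 29

Fisher's z: C = ½·ln((1+r)/(1−r)) = ½·ln(3.7619) = 0.6625.
n = ((z_{α} + z_β)/C)² + 3.
(2.326 + 1.036) / 0.6625 = 3.362 / 0.6625 = 5.075.
n = 5.075² + 3 = 25.75 + 3 = 28.8.
Round up.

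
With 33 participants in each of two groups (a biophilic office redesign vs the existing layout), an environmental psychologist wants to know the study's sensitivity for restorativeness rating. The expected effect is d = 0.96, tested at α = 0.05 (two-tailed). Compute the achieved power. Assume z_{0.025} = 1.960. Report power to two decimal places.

power ≈ 0.97

For two equal groups, power = Φ(d·√(n/2) − z_{α/2}).
d·√(n/2) = 0.96 × √(33/2) = 0.96 × 4.062 = 3.900.
z_β = 3.900 − 1.960 = 1.940.
Power = Φ(1.940) = 0.974.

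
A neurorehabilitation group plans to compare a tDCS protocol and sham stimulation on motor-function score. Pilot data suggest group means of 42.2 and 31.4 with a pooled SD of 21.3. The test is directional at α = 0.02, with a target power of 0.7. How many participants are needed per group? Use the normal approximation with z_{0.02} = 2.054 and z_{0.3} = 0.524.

Cohen's d = |M₁ − M₂| / SD_pooled = |42.2 − 31.4| / 21.3 = 10.8 / 21.3 = 0.507.
For two independent groups with equal n: n = 2·((z_{α} + z_β) / d)².
z_{α} + z_β = 2.054 + 0.524 = 2.578.
n = 2 × (2.578 / 0.507)² = 2 × 5.085² = 2 × 25.86 = 51.7.
Round up to the next whole participant.

n = 52 per group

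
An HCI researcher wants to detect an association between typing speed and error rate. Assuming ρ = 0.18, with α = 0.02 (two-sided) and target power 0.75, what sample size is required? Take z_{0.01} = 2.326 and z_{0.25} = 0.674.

n = 275

Fisher's z: C = ½·ln((1+r)/(1−r)) = ½·ln(1.4390) = 0.1820.
n = ((z_{α/2} + z_β)/C)² + 3.
(2.326 + 0.674) / 0.1820 = 3.000 / 0.1820 = 16.484.
n = 16.484² + 3 = 271.71 + 3 = 274.7.
Round up.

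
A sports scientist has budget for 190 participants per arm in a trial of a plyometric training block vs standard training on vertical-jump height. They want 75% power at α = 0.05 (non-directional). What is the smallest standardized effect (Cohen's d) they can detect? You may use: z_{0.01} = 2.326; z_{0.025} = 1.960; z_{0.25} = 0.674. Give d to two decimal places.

For two independent groups of n = 190 each: d_min = (z_{α/2} + z_β)·√(2/n).
z-sum = 1.960 + 0.674 = 2.634.
d_min = 2.634 × √(2/190) = 2.634 × 0.1026 = 0.270.

d_min ≈ 0.27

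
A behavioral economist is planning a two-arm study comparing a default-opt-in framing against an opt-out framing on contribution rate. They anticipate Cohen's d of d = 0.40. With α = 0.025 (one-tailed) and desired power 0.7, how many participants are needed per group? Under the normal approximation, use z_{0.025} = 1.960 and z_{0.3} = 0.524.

For two independent groups with equal n: n = 2·((z_{α} + z_β) / d)².
z_{α} + z_β = 1.960 + 0.524 = 2.484.
n = 2 × (2.484 / 0.40)² = 2 × 6.210² = 2 × 38.56 = 77.1.
Round up to the next whole participant.

n = 78 per group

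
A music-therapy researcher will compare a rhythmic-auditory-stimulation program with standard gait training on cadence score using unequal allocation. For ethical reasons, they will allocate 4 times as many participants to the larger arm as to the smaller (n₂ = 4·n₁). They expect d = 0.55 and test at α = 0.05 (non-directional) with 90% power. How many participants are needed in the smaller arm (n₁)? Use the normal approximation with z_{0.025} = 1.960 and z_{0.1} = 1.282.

With allocation ratio k = n₂/n₁ = 4, Var(x̄₁−x̄₂) = σ²(1/n₁ + 1/(k·n₁)) = σ²·(k+1)/(k·n₁).
So n₁ = (1 + 1/k)·((z_{α/2} + z_β)/d)² = 1.250 × (3.242/0.55)².
n₁ = 1.250 × 34.75 = 43.4.
Round up: n₁ = 44, giving n₂ = 4 × 44 = 176.

n₁ = 44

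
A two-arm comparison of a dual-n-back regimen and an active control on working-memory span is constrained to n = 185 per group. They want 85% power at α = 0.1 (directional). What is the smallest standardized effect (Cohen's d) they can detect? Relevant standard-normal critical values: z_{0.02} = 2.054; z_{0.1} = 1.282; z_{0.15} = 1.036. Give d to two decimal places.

For two independent groups of n = 185 each: d_min = (z_{α} + z_β)·√(2/n).
z-sum = 1.282 + 1.036 = 2.318.
d_min = 2.318 × √(2/185) = 2.318 × 0.1040 = 0.241.

d_min ≈ 0.24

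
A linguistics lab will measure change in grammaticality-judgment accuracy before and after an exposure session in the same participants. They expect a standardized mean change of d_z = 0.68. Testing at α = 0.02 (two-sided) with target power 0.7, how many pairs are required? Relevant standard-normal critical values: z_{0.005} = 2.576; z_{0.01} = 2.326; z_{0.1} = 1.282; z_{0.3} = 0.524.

For a paired (one-sample on differences) test: n = ((z_{α/2} + z_β) / d)².
z_{α/2} + z_β = 2.326 + 0.524 = 2.850.
n = (2.850 / 0.68)² = 4.191² = 17.57.
Round up.

n = 18 pairs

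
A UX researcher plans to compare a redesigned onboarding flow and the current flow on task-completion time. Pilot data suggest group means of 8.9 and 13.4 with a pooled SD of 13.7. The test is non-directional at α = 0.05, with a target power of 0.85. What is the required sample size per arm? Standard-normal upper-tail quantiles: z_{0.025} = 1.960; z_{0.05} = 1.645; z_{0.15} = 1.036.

Cohen's d = |M₁ − M₂| / SD_pooled = |8.9 − 13.4| / 13.7 = 4.5 / 13.7 = 0.328.
For two independent groups with equal n: n = 2·((z_{α/2} + z_β) / d)².
z_{α/2} + z_β = 1.960 + 1.036 = 2.996.
n = 2 × (2.996 / 0.328)² = 2 × 9.134² = 2 × 83.43 = 166.9.
Round up to the next whole participant.

n = 167 per group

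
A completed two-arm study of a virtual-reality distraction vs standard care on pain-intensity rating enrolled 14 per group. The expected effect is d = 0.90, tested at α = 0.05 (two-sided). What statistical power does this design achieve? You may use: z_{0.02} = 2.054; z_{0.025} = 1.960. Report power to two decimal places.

For two equal groups, power = Φ(d·√(n/2) − z_{α/2}).
d·√(n/2) = 0.90 × √(14/2) = 0.90 × 2.646 = 2.381.
z_β = 2.381 − 1.960 = 0.421.
Power = Φ(0.421) = 0.663.

power ≈ 0.66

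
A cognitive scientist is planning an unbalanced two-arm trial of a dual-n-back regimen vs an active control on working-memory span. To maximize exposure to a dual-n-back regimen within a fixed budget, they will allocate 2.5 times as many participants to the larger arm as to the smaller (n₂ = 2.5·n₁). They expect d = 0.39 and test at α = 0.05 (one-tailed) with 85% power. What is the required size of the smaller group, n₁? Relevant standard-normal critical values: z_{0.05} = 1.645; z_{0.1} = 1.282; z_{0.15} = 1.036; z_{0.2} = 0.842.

n₁ = 67

With allocation ratio k = n₂/n₁ = 2.5, Var(x̄₁−x̄₂) = σ²(1/n₁ + 1/(k·n₁)) = σ²·(k+1)/(k·n₁).
So n₁ = (1 + 1/k)·((z_{α} + z_β)/d)² = 1.400 × (2.681/0.39)².
n₁ = 1.400 × 47.26 = 66.2.
Round up: n₁ = 67, giving n₂ = ⌈2.5 × 67⌉ = ⌈167.5⌉ = 168.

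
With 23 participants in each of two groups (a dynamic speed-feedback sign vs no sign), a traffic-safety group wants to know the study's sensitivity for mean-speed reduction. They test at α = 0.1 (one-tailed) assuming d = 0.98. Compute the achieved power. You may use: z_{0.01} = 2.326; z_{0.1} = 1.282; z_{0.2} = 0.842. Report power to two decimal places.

power ≈ 0.98

For two equal groups, power = Φ(d·√(n/2) − z_{α}).
d·√(n/2) = 0.98 × √(23/2) = 0.98 × 3.391 = 3.323.
z_β = 3.323 − 1.282 = 2.041.
Power = Φ(2.041) = 0.979.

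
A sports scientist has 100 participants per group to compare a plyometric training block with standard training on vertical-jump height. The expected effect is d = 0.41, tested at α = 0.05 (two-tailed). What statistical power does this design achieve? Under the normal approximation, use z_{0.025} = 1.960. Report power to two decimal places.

For two equal groups, power = Φ(d·√(n/2) − z_{α/2}).
d·√(n/2) = 0.41 × √(100/2) = 0.41 × 7.071 = 2.899.
z_β = 2.899 − 1.960 = 0.939.
Power = Φ(0.939) = 0.826.

power ≈ 0.83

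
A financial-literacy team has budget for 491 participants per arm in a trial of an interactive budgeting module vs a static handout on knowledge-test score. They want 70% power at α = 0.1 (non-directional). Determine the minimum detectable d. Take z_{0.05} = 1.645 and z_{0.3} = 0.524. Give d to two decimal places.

For two independent groups of n = 491 each: d_min = (z_{α/2} + z_β)·√(2/n).
z-sum = 1.645 + 0.524 = 2.169.
d_min = 2.169 × √(2/491) = 2.169 × 0.0638 = 0.138.

d_min ≈ 0.14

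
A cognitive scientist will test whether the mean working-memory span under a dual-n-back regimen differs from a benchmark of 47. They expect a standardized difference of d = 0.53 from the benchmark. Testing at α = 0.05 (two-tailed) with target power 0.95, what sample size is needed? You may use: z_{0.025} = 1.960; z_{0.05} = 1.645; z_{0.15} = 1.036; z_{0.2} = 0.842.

n = 47

For a one-sample test: n = ((z_{α/2} + z_β) / d)².
z_{α/2} + z_β = 1.960 + 1.645 = 3.605.
n = (3.605 / 0.53)² = 6.802² = 46.27.
Round up.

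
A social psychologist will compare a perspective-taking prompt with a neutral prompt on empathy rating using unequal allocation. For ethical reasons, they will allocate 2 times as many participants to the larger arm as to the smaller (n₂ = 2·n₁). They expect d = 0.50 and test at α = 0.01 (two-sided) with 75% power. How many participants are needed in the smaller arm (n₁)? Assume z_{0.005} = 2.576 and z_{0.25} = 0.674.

With allocation ratio k = n₂/n₁ = 2, Var(x̄₁−x̄₂) = σ²(1/n₁ + 1/(k·n₁)) = σ²·(k+1)/(k·n₁).
So n₁ = (1 + 1/k)·((z_{α/2} + z_β)/d)² = 1.500 × (3.250/0.50)².
n₁ = 1.500 × 42.25 = 63.4.
Round up: n₁ = 64, giving n₂ = 2 × 64 = 128.

n₁ = 64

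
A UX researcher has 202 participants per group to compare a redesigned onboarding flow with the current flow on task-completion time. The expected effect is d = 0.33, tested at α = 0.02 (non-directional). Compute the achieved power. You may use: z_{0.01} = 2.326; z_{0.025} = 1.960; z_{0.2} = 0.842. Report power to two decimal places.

For two equal groups, power = Φ(d·√(n/2) − z_{α/2}).
d·√(n/2) = 0.33 × √(202/2) = 0.33 × 10.050 = 3.316.
z_β = 3.316 − 2.326 = 0.990.
Power = Φ(0.990) = 0.839.

power ≈ 0.84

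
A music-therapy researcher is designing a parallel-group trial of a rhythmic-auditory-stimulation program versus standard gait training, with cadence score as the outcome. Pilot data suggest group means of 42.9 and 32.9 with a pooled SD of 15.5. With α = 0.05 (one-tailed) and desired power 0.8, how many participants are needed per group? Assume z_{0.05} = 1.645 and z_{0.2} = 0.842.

n = 30 per group

Cohen's d = |M₁ − M₂| / SD_pooled = |42.9 − 32.9| / 15.5 = 10.0 / 15.5 = 0.645.
For two independent groups with equal n: n = 2·((z_{α} + z_β) / d)².
z_{α} + z_β = 1.645 + 0.842 = 2.487.
n = 2 × (2.487 / 0.645)² = 2 × 3.856² = 2 × 14.87 = 29.7.
Round up to the next whole participant.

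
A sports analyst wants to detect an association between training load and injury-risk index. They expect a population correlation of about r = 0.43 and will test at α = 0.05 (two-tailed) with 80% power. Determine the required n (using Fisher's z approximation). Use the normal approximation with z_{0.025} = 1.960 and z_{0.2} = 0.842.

Fisher's z: C = ½·ln((1+r)/(1−r)) = ½·ln(2.5088) = 0.4599.
n = ((z_{α/2} + z_β)/C)² + 3.
(1.960 + 0.842) / 0.4599 = 2.802 / 0.4599 = 6.093.
n = 6.093² + 3 = 37.12 + 3 = 40.1.
Round up.

n = 41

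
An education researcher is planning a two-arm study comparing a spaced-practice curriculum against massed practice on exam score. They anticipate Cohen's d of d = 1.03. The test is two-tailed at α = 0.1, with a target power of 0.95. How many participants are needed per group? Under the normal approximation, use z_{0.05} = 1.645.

For two independent groups with equal n: n = 2·((z_{α/2} + z_β) / d)².
z_{α/2} + z_β = 1.645 + 1.645 = 3.290.
n = 2 × (3.290 / 1.03)² = 2 × 3.194² = 2 × 10.20 = 20.4.
Round up to the next whole participant.

n = 21 per group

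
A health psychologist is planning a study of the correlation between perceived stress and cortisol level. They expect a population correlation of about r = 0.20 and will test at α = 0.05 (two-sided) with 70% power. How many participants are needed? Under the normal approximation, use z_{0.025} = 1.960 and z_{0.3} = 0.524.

n = 154

Fisher's z: C = ½·ln((1+r)/(1−r)) = ½·ln(1.5000) = 0.2027.
n = ((z_{α/2} + z_β)/C)² + 3.
(1.960 + 0.524) / 0.2027 = 2.484 / 0.2027 = 12.255.
n = 12.255² + 3 = 150.17 + 3 = 153.2.
Round up.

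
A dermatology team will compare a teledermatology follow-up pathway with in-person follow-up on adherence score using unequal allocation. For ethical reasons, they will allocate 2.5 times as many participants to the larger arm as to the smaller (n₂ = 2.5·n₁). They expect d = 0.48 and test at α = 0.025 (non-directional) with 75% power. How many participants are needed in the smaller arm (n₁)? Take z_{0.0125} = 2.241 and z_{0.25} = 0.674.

With allocation ratio k = n₂/n₁ = 2.5, Var(x̄₁−x̄₂) = σ²(1/n₁ + 1/(k·n₁)) = σ²·(k+1)/(k·n₁).
So n₁ = (1 + 1/k)·((z_{α/2} + z_β)/d)² = 1.400 × (2.915/0.48)².
n₁ = 1.400 × 36.88 = 51.6.
Round up: n₁ = 52, giving n₂ = 2.5 × 52 = 130.

n₁ = 52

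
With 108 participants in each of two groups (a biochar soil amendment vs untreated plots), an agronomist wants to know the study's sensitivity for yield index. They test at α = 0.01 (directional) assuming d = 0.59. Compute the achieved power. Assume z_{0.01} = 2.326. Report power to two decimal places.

For two equal groups, power = Φ(d·√(n/2) − z_{α}).
d·√(n/2) = 0.59 × √(108/2) = 0.59 × 7.348 = 4.336.
z_β = 4.336 − 2.326 = 2.010.
Power = Φ(2.010) = 0.978.

power ≈ 0.98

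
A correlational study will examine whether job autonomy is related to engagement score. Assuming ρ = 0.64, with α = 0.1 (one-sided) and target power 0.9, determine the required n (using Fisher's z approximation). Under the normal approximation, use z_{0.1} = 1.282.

n = 15

Fisher's z: C = ½·ln((1+r)/(1−r)) = ½·ln(4.5556) = 0.7582.
n = ((z_{α} + z_β)/C)² + 3.
(1.282 + 1.282) / 0.7582 = 2.564 / 0.7582 = 3.382.
n = 3.382² + 3 = 11.44 + 3 = 14.4.
Round up.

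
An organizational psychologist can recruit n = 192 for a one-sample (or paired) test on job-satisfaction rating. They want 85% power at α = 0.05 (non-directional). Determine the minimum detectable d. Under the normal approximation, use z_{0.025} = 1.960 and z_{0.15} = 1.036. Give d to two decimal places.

For a single sample (or paired design) of n = 192: d_min = (z_{α/2} + z_β)/√n.
z-sum = 1.960 + 1.036 = 2.996.
d_min = 2.996 / √192 = 2.996 / 13.856 = 0.216.

d_min ≈ 0.22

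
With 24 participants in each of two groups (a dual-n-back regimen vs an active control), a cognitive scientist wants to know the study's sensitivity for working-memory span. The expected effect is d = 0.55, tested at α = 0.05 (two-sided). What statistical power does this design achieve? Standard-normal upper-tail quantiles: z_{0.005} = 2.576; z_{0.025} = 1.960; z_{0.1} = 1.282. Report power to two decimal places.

For two equal groups, power = Φ(d·√(n/2) − z_{α/2}).
d·√(n/2) = 0.55 × √(24/2) = 0.55 × 3.464 = 1.905.
z_β = 1.905 − 1.960 = -0.055.
Power = Φ(-0.055) = 0.478.

power ≈ 0.48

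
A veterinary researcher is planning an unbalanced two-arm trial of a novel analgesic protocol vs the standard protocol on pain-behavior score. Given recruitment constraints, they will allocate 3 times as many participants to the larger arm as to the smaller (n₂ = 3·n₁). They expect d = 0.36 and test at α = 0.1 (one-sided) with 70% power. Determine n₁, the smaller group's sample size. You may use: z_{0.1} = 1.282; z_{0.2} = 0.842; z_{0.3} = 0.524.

n₁ = 34

With allocation ratio k = n₂/n₁ = 3, Var(x̄₁−x̄₂) = σ²(1/n₁ + 1/(k·n₁)) = σ²·(k+1)/(k·n₁).
So n₁ = (1 + 1/k)·((z_{α} + z_β)/d)² = 1.333 × (1.806/0.36)².
n₁ = 1.333 × 25.17 = 33.6.
Round up: n₁ = 34, giving n₂ = 3 × 34 = 102.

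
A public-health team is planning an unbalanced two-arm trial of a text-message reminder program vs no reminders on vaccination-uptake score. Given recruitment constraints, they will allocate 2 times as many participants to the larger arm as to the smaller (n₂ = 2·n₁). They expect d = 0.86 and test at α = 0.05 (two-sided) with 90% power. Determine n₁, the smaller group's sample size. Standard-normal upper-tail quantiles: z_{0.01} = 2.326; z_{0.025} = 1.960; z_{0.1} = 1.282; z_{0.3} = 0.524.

n₁ = 22

With allocation ratio k = n₂/n₁ = 2, Var(x̄₁−x̄₂) = σ²(1/n₁ + 1/(k·n₁)) = σ²·(k+1)/(k·n₁).
So n₁ = (1 + 1/k)·((z_{α/2} + z_β)/d)² = 1.500 × (3.242/0.86)².
n₁ = 1.500 × 14.21 = 21.3.
Round up: n₁ = 22, giving n₂ = 2 × 22 = 44.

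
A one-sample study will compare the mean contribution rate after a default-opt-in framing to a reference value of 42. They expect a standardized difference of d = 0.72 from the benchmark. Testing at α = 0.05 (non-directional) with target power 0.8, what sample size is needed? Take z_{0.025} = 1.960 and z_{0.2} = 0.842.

n = 16

For a one-sample test: n = ((z_{α/2} + z_β) / d)².
z_{α/2} + z_β = 1.960 + 0.842 = 2.802.
n = (2.802 / 0.72)² = 3.892² = 15.15.
Round up.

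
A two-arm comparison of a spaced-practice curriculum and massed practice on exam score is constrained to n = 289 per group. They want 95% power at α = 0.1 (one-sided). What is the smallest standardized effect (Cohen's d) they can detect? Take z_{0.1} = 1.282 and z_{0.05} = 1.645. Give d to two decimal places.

For two independent groups of n = 289 each: d_min = (z_{α} + z_β)·√(2/n).
z-sum = 1.282 + 1.645 = 2.927.
d_min = 2.927 × √(2/289) = 2.927 × 0.0832 = 0.243.

d_min ≈ 0.24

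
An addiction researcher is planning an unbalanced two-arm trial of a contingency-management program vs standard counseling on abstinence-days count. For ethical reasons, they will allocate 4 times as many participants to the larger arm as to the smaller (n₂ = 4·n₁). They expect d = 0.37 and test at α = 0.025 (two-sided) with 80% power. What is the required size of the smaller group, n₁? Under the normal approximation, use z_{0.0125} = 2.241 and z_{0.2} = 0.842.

With allocation ratio k = n₂/n₁ = 4, Var(x̄₁−x̄₂) = σ²(1/n₁ + 1/(k·n₁)) = σ²·(k+1)/(k·n₁).
So n₁ = (1 + 1/k)·((z_{α/2} + z_β)/d)² = 1.250 × (3.083/0.37)².
n₁ = 1.250 × 69.43 = 86.8.
Round up: n₁ = 87, giving n₂ = 4 × 87 = 348.

n₁ = 87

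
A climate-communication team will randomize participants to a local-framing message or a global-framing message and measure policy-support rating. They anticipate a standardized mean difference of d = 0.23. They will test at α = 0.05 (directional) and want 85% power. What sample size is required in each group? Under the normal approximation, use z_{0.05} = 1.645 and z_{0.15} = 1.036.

n = 272 per group

For two independent groups with equal n: n = 2·((z_{α} + z_β) / d)².
z_{α} + z_β = 1.645 + 1.036 = 2.681.
n = 2 × (2.681 / 0.23)² = 2 × 11.657² = 2 × 135.87 = 271.7.
Round up to the next whole participant.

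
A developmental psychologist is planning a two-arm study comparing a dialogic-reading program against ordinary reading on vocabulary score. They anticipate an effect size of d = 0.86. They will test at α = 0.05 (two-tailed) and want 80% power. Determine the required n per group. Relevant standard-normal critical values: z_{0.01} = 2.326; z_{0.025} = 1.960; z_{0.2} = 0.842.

For two independent groups with equal n: n = 2·((z_{α/2} + z_β) / d)².
z_{α/2} + z_β = 1.960 + 0.842 = 2.802.
n = 2 × (2.802 / 0.86)² = 2 × 3.258² = 2 × 10.62 = 21.2.
Round up to the next whole participant.

n = 22 per group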